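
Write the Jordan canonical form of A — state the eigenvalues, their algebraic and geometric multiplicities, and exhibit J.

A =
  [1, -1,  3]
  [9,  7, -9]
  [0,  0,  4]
J_2(4) ⊕ J_1(4)

The characteristic polynomial is
  det(x·I − A) = x^3 - 12*x^2 + 48*x - 64 = (x - 4)^3

Eigenvalues and multiplicities (the geometric multiplicity of λ is n − rank(A − λI), which equals the number of Jordan blocks for λ):
  λ = 4: algebraic multiplicity = 3, geometric multiplicity = 2

Determining the block sizes for each eigenvalue:
  λ = 4: 2 blocks summing to 3 forces exactly one block of size 2 and the rest size 1 → block sizes [2, 1]

Assembling the blocks gives a Jordan form
J =
  [4, 1, 0]
  [0, 4, 0]
  [0, 0, 4]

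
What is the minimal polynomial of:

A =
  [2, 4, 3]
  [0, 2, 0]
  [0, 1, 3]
x^3 - 7*x^2 + 16*x - 12

The characteristic polynomial is χ_A(x) = (x - 3)*(x - 2)^2, so the eigenvalues are known. The minimal polynomial is
  m_A(x) = Π_λ (x − λ)^{k_λ}
where k_λ is the size of the *largest* Jordan block for λ (equivalently, the smallest k with (A − λI)^k v = 0 for every generalised eigenvector v of λ).

  λ = 2: largest Jordan block has size 2, contributing (x − 2)^2
  λ = 3: largest Jordan block has size 1, contributing (x − 3)

So m_A(x) = (x - 3)*(x - 2)^2 = x^3 - 7*x^2 + 16*x - 12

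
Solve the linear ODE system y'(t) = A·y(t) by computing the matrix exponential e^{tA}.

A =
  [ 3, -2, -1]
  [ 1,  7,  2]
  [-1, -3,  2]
e^{tA} =
  [-t*exp(4*t) + exp(4*t), -t^2*exp(4*t)/2 - 2*t*exp(4*t), -t^2*exp(4*t)/2 - t*exp(4*t)]
  [t*exp(4*t), t^2*exp(4*t)/2 + 3*t*exp(4*t) + exp(4*t), t^2*exp(4*t)/2 + 2*t*exp(4*t)]
  [-t*exp(4*t), -t^2*exp(4*t)/2 - 3*t*exp(4*t), -t^2*exp(4*t)/2 - 2*t*exp(4*t) + exp(4*t)]

Strategy: write A = P · J · P⁻¹ where J is a Jordan canonical form, so e^{tA} = P · e^{tJ} · P⁻¹, and e^{tJ} can be computed block-by-block.

A has Jordan form
J =
  [4, 1, 0]
  [0, 4, 1]
  [0, 0, 4]
(up to reordering of blocks).

Per-block formulas:
  For a 3×3 Jordan block J_3(4): exp(t · J_3(4)) = e^(4t)·(I + t·N + (t^2/2)·N^2), where N is the 3×3 nilpotent shift.

After assembling e^{tJ} and conjugating by P, we get:

e^{tA} =
  [-t*exp(4*t) + exp(4*t), -t^2*exp(4*t)/2 - 2*t*exp(4*t), -t^2*exp(4*t)/2 - t*exp(4*t)]
  [t*exp(4*t), t^2*exp(4*t)/2 + 3*t*exp(4*t) + exp(4*t), t^2*exp(4*t)/2 + 2*t*exp(4*t)]
  [-t*exp(4*t), -t^2*exp(4*t)/2 - 3*t*exp(4*t), -t^2*exp(4*t)/2 - 2*t*exp(4*t) + exp(4*t)]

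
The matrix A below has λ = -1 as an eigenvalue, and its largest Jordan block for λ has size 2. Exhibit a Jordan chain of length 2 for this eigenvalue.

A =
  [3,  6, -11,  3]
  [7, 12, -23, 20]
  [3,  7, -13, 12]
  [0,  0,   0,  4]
A Jordan chain for λ = -1 of length 2:
v_1 = (-2, -6, -4, 0)ᵀ
v_2 = (1, -1, 0, 0)ᵀ

Let N = A − (-1)·I. We want v_2 with N^2 v_2 = 0 but N^1 v_2 ≠ 0; then v_{j-1} := N · v_j for j = 2, …, 2.

Pick v_2 = (1, -1, 0, 0)ᵀ.
Then v_1 = N · v_2 = (-2, -6, -4, 0)ᵀ.

Sanity check: (A − (-1)·I) v_1 = (0, 0, 0, 0)ᵀ = 0. ✓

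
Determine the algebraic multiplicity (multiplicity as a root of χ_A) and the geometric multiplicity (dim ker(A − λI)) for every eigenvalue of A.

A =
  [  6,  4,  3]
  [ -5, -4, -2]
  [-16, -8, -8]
λ = -2: alg = 3, geom = 1

Step 1 — factor the characteristic polynomial to read off the algebraic multiplicities:
  χ_A(x) = (x + 2)^3

Step 2 — compute geometric multiplicities via the rank-nullity identity g(λ) = n − rank(A − λI):
  rank(A − (-2)·I) = 2, so dim ker(A − (-2)·I) = n − 2 = 1

Summary:
  λ = -2: algebraic multiplicity = 3, geometric multiplicity = 1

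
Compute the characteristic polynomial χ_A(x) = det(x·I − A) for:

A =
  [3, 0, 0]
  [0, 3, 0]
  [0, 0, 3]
x^3 - 9*x^2 + 27*x - 27

Expanding det(x·I − A) (e.g. by cofactor expansion or by noting that A is similar to its Jordan form J, which has the same characteristic polynomial as A) gives
  χ_A(x) = x^3 - 9*x^2 + 27*x - 27
which factors as (x - 3)^3. The eigenvalues (with algebraic multiplicities) are λ = 3 with multiplicity 3.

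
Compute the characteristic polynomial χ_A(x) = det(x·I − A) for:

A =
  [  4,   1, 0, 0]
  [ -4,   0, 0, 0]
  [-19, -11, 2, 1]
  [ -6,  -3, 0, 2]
x^4 - 8*x^3 + 24*x^2 - 32*x + 16

Expanding det(x·I − A) (e.g. by cofactor expansion or by noting that A is similar to its Jordan form J, which has the same characteristic polynomial as A) gives
  χ_A(x) = x^4 - 8*x^3 + 24*x^2 - 32*x + 16
which factors as (x - 2)^4. The eigenvalues (with algebraic multiplicities) are λ = 2 with multiplicity 4.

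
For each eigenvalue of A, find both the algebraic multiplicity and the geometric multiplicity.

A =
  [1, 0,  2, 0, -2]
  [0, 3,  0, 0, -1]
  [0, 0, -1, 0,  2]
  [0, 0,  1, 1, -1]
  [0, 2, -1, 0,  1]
λ = 1: alg = 5, geom = 3

Step 1 — factor the characteristic polynomial to read off the algebraic multiplicities:
  χ_A(x) = (x - 1)^5

Step 2 — compute geometric multiplicities via the rank-nullity identity g(λ) = n − rank(A − λI):
  rank(A − (1)·I) = 2, so dim ker(A − (1)·I) = n − 2 = 3

Summary:
  λ = 1: algebraic multiplicity = 5, geometric multiplicity = 3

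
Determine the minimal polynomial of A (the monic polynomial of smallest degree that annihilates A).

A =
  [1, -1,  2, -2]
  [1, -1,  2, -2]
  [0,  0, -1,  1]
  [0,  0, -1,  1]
x^2

The characteristic polynomial is χ_A(x) = x^4, so the eigenvalues are known. The minimal polynomial is
  m_A(x) = Π_λ (x − λ)^{k_λ}
where k_λ is the size of the *largest* Jordan block for λ (equivalently, the smallest k with (A − λI)^k v = 0 for every generalised eigenvector v of λ).

  λ = 0: largest Jordan block has size 2, contributing (x − 0)^2

So m_A(x) = x^2 = x^2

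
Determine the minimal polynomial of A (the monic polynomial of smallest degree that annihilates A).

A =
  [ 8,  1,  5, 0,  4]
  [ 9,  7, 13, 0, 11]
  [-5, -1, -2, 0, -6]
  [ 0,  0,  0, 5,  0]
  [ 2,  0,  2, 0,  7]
x^3 - 15*x^2 + 75*x - 125

The characteristic polynomial is χ_A(x) = (x - 5)^5, so the eigenvalues are known. The minimal polynomial is
  m_A(x) = Π_λ (x − λ)^{k_λ}
where k_λ is the size of the *largest* Jordan block for λ (equivalently, the smallest k with (A − λI)^k v = 0 for every generalised eigenvector v of λ).

  λ = 5: largest Jordan block has size 3, contributing (x − 5)^3

So m_A(x) = (x - 5)^3 = x^3 - 15*x^2 + 75*x - 125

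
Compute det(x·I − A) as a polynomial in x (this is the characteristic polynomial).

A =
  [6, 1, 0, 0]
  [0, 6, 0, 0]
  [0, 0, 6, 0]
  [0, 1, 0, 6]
x^4 - 24*x^3 + 216*x^2 - 864*x + 1296

Expanding det(x·I − A) (e.g. by cofactor expansion or by noting that A is similar to its Jordan form J, which has the same characteristic polynomial as A) gives
  χ_A(x) = x^4 - 24*x^3 + 216*x^2 - 864*x + 1296
which factors as (x - 6)^4. The eigenvalues (with algebraic multiplicities) are λ = 6 with multiplicity 4.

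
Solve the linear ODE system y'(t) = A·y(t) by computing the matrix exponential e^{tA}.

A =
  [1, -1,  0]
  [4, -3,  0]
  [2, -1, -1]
e^{tA} =
  [2*t*exp(-t) + exp(-t), -t*exp(-t), 0]
  [4*t*exp(-t), -2*t*exp(-t) + exp(-t), 0]
  [2*t*exp(-t), -t*exp(-t), exp(-t)]

Strategy: write A = P · J · P⁻¹ where J is a Jordan canonical form, so e^{tA} = P · e^{tJ} · P⁻¹, and e^{tJ} can be computed block-by-block.

A has Jordan form
J =
  [-1,  1,  0]
  [ 0, -1,  0]
  [ 0,  0, -1]
(up to reordering of blocks).

Per-block formulas:
  For a 2×2 Jordan block J_2(-1): exp(t · J_2(-1)) = e^(-1t)·(I + t·N), where N is the 2×2 nilpotent shift.
  For a 1×1 block at λ = -1: exp(t · [-1]) = [e^(-1t)].

After assembling e^{tJ} and conjugating by P, we get:

e^{tA} =
  [2*t*exp(-t) + exp(-t), -t*exp(-t), 0]
  [4*t*exp(-t), -2*t*exp(-t) + exp(-t), 0]
  [2*t*exp(-t), -t*exp(-t), exp(-t)]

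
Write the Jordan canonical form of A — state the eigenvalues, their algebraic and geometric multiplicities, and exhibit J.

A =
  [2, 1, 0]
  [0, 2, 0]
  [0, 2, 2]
J_2(2) ⊕ J_1(2)

The characteristic polynomial is
  det(x·I − A) = x^3 - 6*x^2 + 12*x - 8 = (x - 2)^3

Eigenvalues and multiplicities (the geometric multiplicity of λ is n − rank(A − λI), which equals the number of Jordan blocks for λ):
  λ = 2: algebraic multiplicity = 3, geometric multiplicity = 2

Determining the block sizes for each eigenvalue:
  λ = 2: 2 blocks summing to 3 forces exactly one block of size 2 and the rest size 1 → block sizes [2, 1]

Assembling the blocks gives a Jordan form
J =
  [2, 1, 0]
  [0, 2, 0]
  [0, 0, 2]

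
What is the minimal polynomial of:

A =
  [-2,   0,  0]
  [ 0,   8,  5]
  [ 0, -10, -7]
x^2 - x - 6

The characteristic polynomial is χ_A(x) = (x - 3)*(x + 2)^2, so the eigenvalues are known. The minimal polynomial is
  m_A(x) = Π_λ (x − λ)^{k_λ}
where k_λ is the size of the *largest* Jordan block for λ (equivalently, the smallest k with (A − λI)^k v = 0 for every generalised eigenvector v of λ).

  λ = -2: largest Jordan block has size 1, contributing (x + 2)
  λ = 3: largest Jordan block has size 1, contributing (x − 3)

So m_A(x) = (x - 3)*(x + 2) = x^2 - x - 6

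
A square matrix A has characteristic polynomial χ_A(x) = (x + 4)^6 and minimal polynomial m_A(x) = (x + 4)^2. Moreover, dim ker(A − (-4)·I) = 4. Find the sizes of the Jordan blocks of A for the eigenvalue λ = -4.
Block sizes for λ = -4: [2, 2, 1, 1]

Step 1 — from the characteristic polynomial, algebraic multiplicity of λ = -4 is 6. From dim ker(A − (-4)·I) = 4, there are exactly 4 Jordan blocks for λ = -4.
Step 2 — from the minimal polynomial, the factor (x + 4)^2 tells us the largest block for λ = -4 has size 2.
Step 3 — with total size 6, 4 blocks, and largest block 2, the block sizes (in nonincreasing order) are [2, 2, 1, 1].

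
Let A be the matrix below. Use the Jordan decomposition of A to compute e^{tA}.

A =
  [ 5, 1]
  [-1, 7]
e^{tA} =
  [-t*exp(6*t) + exp(6*t), t*exp(6*t)]
  [-t*exp(6*t), t*exp(6*t) + exp(6*t)]

Strategy: write A = P · J · P⁻¹ where J is a Jordan canonical form, so e^{tA} = P · e^{tJ} · P⁻¹, and e^{tJ} can be computed block-by-block.

A has Jordan form
J =
  [6, 1]
  [0, 6]
(up to reordering of blocks).

Per-block formulas:
  For a 2×2 Jordan block J_2(6): exp(t · J_2(6)) = e^(6t)·(I + t·N), where N is the 2×2 nilpotent shift.

After assembling e^{tJ} and conjugating by P, we get:

e^{tA} =
  [-t*exp(6*t) + exp(6*t), t*exp(6*t)]
  [-t*exp(6*t), t*exp(6*t) + exp(6*t)]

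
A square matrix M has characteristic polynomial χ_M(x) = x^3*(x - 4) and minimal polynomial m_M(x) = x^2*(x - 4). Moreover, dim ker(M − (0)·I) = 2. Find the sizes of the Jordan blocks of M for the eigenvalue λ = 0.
Block sizes for λ = 0: [2, 1]

Step 1 — from the characteristic polynomial, algebraic multiplicity of λ = 0 is 3. From dim ker(M − (0)·I) = 2, there are exactly 2 Jordan blocks for λ = 0.
Step 2 — from the minimal polynomial, the factor (x − 0)^2 tells us the largest block for λ = 0 has size 2.
Step 3 — with total size 3, 2 blocks, and largest block 2, the block sizes (in nonincreasing order) are [2, 1].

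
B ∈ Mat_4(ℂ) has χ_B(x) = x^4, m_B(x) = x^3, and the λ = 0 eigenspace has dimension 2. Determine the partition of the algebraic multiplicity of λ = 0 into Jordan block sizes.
Block sizes for λ = 0: [3, 1]

Step 1 — from the characteristic polynomial, algebraic multiplicity of λ = 0 is 4. From dim ker(B − (0)·I) = 2, there are exactly 2 Jordan blocks for λ = 0.
Step 2 — from the minimal polynomial, the factor (x − 0)^3 tells us the largest block for λ = 0 has size 3.
Step 3 — with total size 4, 2 blocks, and largest block 3, the block sizes (in nonincreasing order) are [3, 1].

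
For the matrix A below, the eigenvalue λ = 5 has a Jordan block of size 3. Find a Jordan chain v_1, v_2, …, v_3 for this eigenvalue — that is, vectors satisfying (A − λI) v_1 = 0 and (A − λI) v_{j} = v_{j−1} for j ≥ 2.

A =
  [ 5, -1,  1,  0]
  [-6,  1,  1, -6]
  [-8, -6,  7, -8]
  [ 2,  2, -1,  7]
A Jordan chain for λ = 5 of length 3:
v_1 = (-2, 4, 4, 0)ᵀ
v_2 = (0, -6, -8, 2)ᵀ
v_3 = (1, 0, 0, 0)ᵀ

Let N = A − (5)·I. We want v_3 with N^3 v_3 = 0 but N^2 v_3 ≠ 0; then v_{j-1} := N · v_j for j = 3, …, 2.

Pick v_3 = (1, 0, 0, 0)ᵀ.
Then v_2 = N · v_3 = (0, -6, -8, 2)ᵀ.
Then v_1 = N · v_2 = (-2, 4, 4, 0)ᵀ.

Sanity check: (A − (5)·I) v_1 = (0, 0, 0, 0)ᵀ = 0. ✓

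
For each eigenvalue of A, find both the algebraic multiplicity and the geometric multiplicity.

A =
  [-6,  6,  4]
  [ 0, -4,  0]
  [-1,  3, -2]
λ = -4: alg = 3, geom = 2

Step 1 — factor the characteristic polynomial to read off the algebraic multiplicities:
  χ_A(x) = (x + 4)^3

Step 2 — compute geometric multiplicities via the rank-nullity identity g(λ) = n − rank(A − λI):
  rank(A − (-4)·I) = 1, so dim ker(A − (-4)·I) = n − 1 = 2

Summary:
  λ = -4: algebraic multiplicity = 3, geometric multiplicity = 2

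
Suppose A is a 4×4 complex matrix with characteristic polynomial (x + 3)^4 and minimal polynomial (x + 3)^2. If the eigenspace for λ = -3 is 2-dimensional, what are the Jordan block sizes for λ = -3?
Block sizes for λ = -3: [2, 2]

Step 1 — from the characteristic polynomial, algebraic multiplicity of λ = -3 is 4. From dim ker(A − (-3)·I) = 2, there are exactly 2 Jordan blocks for λ = -3.
Step 2 — from the minimal polynomial, the factor (x + 3)^2 tells us the largest block for λ = -3 has size 2.
Step 3 — with total size 4, 2 blocks, and largest block 2, the block sizes (in nonincreasing order) are [2, 2].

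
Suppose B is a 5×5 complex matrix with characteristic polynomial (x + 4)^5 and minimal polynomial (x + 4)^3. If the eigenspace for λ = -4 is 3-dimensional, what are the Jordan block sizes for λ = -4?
Block sizes for λ = -4: [3, 1, 1]

Step 1 — from the characteristic polynomial, algebraic multiplicity of λ = -4 is 5. From dim ker(B − (-4)·I) = 3, there are exactly 3 Jordan blocks for λ = -4.
Step 2 — from the minimal polynomial, the factor (x + 4)^3 tells us the largest block for λ = -4 has size 3.
Step 3 — with total size 5, 3 blocks, and largest block 3, the block sizes (in nonincreasing order) are [3, 1, 1].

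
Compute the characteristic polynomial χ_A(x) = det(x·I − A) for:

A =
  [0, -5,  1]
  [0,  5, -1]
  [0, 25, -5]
x^3

Expanding det(x·I − A) (e.g. by cofactor expansion or by noting that A is similar to its Jordan form J, which has the same characteristic polynomial as A) gives
  χ_A(x) = x^3
which factors as x^3. The eigenvalues (with algebraic multiplicities) are λ = 0 with multiplicity 3.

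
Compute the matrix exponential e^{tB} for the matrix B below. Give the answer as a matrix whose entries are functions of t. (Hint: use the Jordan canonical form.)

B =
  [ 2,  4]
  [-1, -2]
e^{tB} =
  [2*t + 1, 4*t]
  [-t, 1 - 2*t]

Strategy: write B = P · J · P⁻¹ where J is a Jordan canonical form, so e^{tB} = P · e^{tJ} · P⁻¹, and e^{tJ} can be computed block-by-block.

B has Jordan form
J =
  [0, 1]
  [0, 0]
(up to reordering of blocks).

Per-block formulas:
  For a 2×2 Jordan block J_2(0): exp(t · J_2(0)) = e^(0t)·(I + t·N), where N is the 2×2 nilpotent shift.

After assembling e^{tJ} and conjugating by P, we get:

e^{tB} =
  [2*t + 1, 4*t]
  [-t, 1 - 2*t]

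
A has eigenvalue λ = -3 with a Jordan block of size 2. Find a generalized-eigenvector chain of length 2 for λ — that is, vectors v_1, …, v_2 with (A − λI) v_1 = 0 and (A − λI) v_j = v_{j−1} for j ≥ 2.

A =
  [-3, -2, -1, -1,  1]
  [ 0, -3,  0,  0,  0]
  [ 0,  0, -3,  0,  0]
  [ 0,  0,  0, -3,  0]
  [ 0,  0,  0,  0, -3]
A Jordan chain for λ = -3 of length 2:
v_1 = (-2, 0, 0, 0, 0)ᵀ
v_2 = (0, 1, 0, 0, 0)ᵀ

Let N = A − (-3)·I. We want v_2 with N^2 v_2 = 0 but N^1 v_2 ≠ 0; then v_{j-1} := N · v_j for j = 2, …, 2.

Pick v_2 = (0, 1, 0, 0, 0)ᵀ.
Then v_1 = N · v_2 = (-2, 0, 0, 0, 0)ᵀ.

Sanity check: (A − (-3)·I) v_1 = (0, 0, 0, 0, 0)ᵀ = 0. ✓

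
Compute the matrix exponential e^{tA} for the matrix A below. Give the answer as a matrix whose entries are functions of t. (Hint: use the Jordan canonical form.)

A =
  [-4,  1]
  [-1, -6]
e^{tA} =
  [t*exp(-5*t) + exp(-5*t), t*exp(-5*t)]
  [-t*exp(-5*t), -t*exp(-5*t) + exp(-5*t)]

Strategy: write A = P · J · P⁻¹ where J is a Jordan canonical form, so e^{tA} = P · e^{tJ} · P⁻¹, and e^{tJ} can be computed block-by-block.

A has Jordan form
J =
  [-5,  1]
  [ 0, -5]
(up to reordering of blocks).

Per-block formulas:
  For a 2×2 Jordan block J_2(-5): exp(t · J_2(-5)) = e^(-5t)·(I + t·N), where N is the 2×2 nilpotent shift.

After assembling e^{tJ} and conjugating by P, we get:

e^{tA} =
  [t*exp(-5*t) + exp(-5*t), t*exp(-5*t)]
  [-t*exp(-5*t), -t*exp(-5*t) + exp(-5*t)]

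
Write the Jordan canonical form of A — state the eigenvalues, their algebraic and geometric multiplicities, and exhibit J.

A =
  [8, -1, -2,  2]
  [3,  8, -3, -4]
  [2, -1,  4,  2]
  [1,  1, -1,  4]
J_3(6) ⊕ J_1(6)

The characteristic polynomial is
  det(x·I − A) = x^4 - 24*x^3 + 216*x^2 - 864*x + 1296 = (x - 6)^4

Eigenvalues and multiplicities (the geometric multiplicity of λ is n − rank(A − λI), which equals the number of Jordan blocks for λ):
  λ = 6: algebraic multiplicity = 4, geometric multiplicity = 2

Determining the block sizes for each eigenvalue:
  λ = 6: with am = 4 and gm = 2, the partition is not yet determined (e.g. several partitions of 4 into 2 parts exist). Let N = A − (6)·I. Computing rank(N^1) = 2, rank(N^2) = 1, rank(N^3) = 0; the number of blocks of size ≥ j is rank(N^{j−1}) − rank(N^j), giving [2, 1, 1]. So we have 1 block(s) of size 3, 1 block(s) of size 1 → block sizes [3, 1]

Assembling the blocks gives a Jordan form
J =
  [6, 1, 0, 0]
  [0, 6, 1, 0]
  [0, 0, 6, 0]
  [0, 0, 0, 6]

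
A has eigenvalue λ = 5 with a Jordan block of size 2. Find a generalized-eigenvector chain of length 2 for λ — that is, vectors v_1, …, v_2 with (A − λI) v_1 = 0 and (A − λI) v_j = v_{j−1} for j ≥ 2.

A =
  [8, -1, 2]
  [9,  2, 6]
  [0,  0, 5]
A Jordan chain for λ = 5 of length 2:
v_1 = (3, 9, 0)ᵀ
v_2 = (1, 0, 0)ᵀ

Let N = A − (5)·I. We want v_2 with N^2 v_2 = 0 but N^1 v_2 ≠ 0; then v_{j-1} := N · v_j for j = 2, …, 2.

Pick v_2 = (1, 0, 0)ᵀ.
Then v_1 = N · v_2 = (3, 9, 0)ᵀ.

Sanity check: (A − (5)·I) v_1 = (0, 0, 0)ᵀ = 0. ✓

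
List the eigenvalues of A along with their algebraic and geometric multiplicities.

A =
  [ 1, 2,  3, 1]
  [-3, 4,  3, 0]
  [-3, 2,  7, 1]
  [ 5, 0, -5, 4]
λ = 4: alg = 4, geom = 2

Step 1 — factor the characteristic polynomial to read off the algebraic multiplicities:
  χ_A(x) = (x - 4)^4

Step 2 — compute geometric multiplicities via the rank-nullity identity g(λ) = n − rank(A − λI):
  rank(A − (4)·I) = 2, so dim ker(A − (4)·I) = n − 2 = 2

Summary:
  λ = 4: algebraic multiplicity = 4, geometric multiplicity = 2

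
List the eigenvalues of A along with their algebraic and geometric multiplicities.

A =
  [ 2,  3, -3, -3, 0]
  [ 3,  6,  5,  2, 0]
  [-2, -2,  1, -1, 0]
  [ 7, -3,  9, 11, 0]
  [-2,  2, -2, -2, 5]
λ = 5: alg = 5, geom = 3

Step 1 — factor the characteristic polynomial to read off the algebraic multiplicities:
  χ_A(x) = (x - 5)^5

Step 2 — compute geometric multiplicities via the rank-nullity identity g(λ) = n − rank(A − λI):
  rank(A − (5)·I) = 2, so dim ker(A − (5)·I) = n − 2 = 3

Summary:
  λ = 5: algebraic multiplicity = 5, geometric multiplicity = 3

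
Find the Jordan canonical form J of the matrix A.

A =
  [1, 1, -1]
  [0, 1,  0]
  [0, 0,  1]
J_2(1) ⊕ J_1(1)

The characteristic polynomial is
  det(x·I − A) = x^3 - 3*x^2 + 3*x - 1 = (x - 1)^3

Eigenvalues and multiplicities (the geometric multiplicity of λ is n − rank(A − λI), which equals the number of Jordan blocks for λ):
  λ = 1: algebraic multiplicity = 3, geometric multiplicity = 2

Determining the block sizes for each eigenvalue:
  λ = 1: 2 blocks summing to 3 forces exactly one block of size 2 and the rest size 1 → block sizes [2, 1]

Assembling the blocks gives a Jordan form
J =
  [1, 1, 0]
  [0, 1, 0]
  [0, 0, 1]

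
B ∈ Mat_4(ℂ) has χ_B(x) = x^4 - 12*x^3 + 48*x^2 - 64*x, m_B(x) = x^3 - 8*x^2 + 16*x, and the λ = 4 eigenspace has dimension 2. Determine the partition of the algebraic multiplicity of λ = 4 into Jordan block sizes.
Block sizes for λ = 4: [2, 1]

Step 1 — from the characteristic polynomial, algebraic multiplicity of λ = 4 is 3. From dim ker(B − (4)·I) = 2, there are exactly 2 Jordan blocks for λ = 4.
Step 2 — from the minimal polynomial, the factor (x − 4)^2 tells us the largest block for λ = 4 has size 2.
Step 3 — with total size 3, 2 blocks, and largest block 2, the block sizes (in nonincreasing order) are [2, 1].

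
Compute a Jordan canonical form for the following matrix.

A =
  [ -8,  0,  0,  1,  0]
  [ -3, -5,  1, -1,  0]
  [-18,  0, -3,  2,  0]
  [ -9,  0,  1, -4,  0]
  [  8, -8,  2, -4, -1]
J_3(-5) ⊕ J_1(-5) ⊕ J_1(-1)

The characteristic polynomial is
  det(x·I − A) = x^5 + 21*x^4 + 170*x^3 + 650*x^2 + 1125*x + 625 = (x + 1)*(x + 5)^4

Eigenvalues and multiplicities (the geometric multiplicity of λ is n − rank(A − λI), which equals the number of Jordan blocks for λ):
  λ = -5: algebraic multiplicity = 4, geometric multiplicity = 2
  λ = -1: algebraic multiplicity = 1, geometric multiplicity = 1

Determining the block sizes for each eigenvalue:
  λ = -5: with am = 4 and gm = 2, the partition is not yet determined (e.g. several partitions of 4 into 2 parts exist). Let N = A − (-5)·I. Computing rank(N^1) = 3, rank(N^2) = 2, rank(N^3) = 1; the number of blocks of size ≥ j is rank(N^{j−1}) − rank(N^j), giving [2, 1, 1]. So we have 1 block(s) of size 3, 1 block(s) of size 1 → block sizes [3, 1]
  λ = -1: one block (gm = 1), so the single block has size am = 1 → block sizes [1]

Assembling the blocks gives a Jordan form
J =
  [-5,  1,  0,  0,  0]
  [ 0, -5,  1,  0,  0]
  [ 0,  0, -5,  0,  0]
  [ 0,  0,  0, -5,  0]
  [ 0,  0,  0,  0, -1]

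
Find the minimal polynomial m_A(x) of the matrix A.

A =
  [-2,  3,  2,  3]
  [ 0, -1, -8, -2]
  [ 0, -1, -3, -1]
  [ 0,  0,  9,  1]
x^4 + 5*x^3 + 6*x^2 - 4*x - 8

The characteristic polynomial is χ_A(x) = (x - 1)*(x + 2)^3, so the eigenvalues are known. The minimal polynomial is
  m_A(x) = Π_λ (x − λ)^{k_λ}
where k_λ is the size of the *largest* Jordan block for λ (equivalently, the smallest k with (A − λI)^k v = 0 for every generalised eigenvector v of λ).

  λ = -2: largest Jordan block has size 3, contributing (x + 2)^3
  λ = 1: largest Jordan block has size 1, contributing (x − 1)

So m_A(x) = (x - 1)*(x + 2)^3 = x^4 + 5*x^3 + 6*x^2 - 4*x - 8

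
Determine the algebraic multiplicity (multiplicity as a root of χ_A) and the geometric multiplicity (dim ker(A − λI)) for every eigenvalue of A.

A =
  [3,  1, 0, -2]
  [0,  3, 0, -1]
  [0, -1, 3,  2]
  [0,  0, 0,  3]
λ = 3: alg = 4, geom = 2

Step 1 — factor the characteristic polynomial to read off the algebraic multiplicities:
  χ_A(x) = (x - 3)^4

Step 2 — compute geometric multiplicities via the rank-nullity identity g(λ) = n − rank(A − λI):
  rank(A − (3)·I) = 2, so dim ker(A − (3)·I) = n − 2 = 2

Summary:
  λ = 3: algebraic multiplicity = 4, geometric multiplicity = 2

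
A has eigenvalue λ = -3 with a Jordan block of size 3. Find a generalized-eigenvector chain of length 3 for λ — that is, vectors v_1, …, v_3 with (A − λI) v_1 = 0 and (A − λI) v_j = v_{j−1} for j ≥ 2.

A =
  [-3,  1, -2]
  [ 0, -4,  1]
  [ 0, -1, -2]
A Jordan chain for λ = -3 of length 3:
v_1 = (1, 0, 0)ᵀ
v_2 = (1, -1, -1)ᵀ
v_3 = (0, 1, 0)ᵀ

Let N = A − (-3)·I. We want v_3 with N^3 v_3 = 0 but N^2 v_3 ≠ 0; then v_{j-1} := N · v_j for j = 3, …, 2.

Pick v_3 = (0, 1, 0)ᵀ.
Then v_2 = N · v_3 = (1, -1, -1)ᵀ.
Then v_1 = N · v_2 = (1, 0, 0)ᵀ.

Sanity check: (A − (-3)·I) v_1 = (0, 0, 0)ᵀ = 0. ✓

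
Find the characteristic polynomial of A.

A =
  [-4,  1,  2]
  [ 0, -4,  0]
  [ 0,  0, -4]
x^3 + 12*x^2 + 48*x + 64

Expanding det(x·I − A) (e.g. by cofactor expansion or by noting that A is similar to its Jordan form J, which has the same characteristic polynomial as A) gives
  χ_A(x) = x^3 + 12*x^2 + 48*x + 64
which factors as (x + 4)^3. The eigenvalues (with algebraic multiplicities) are λ = -4 with multiplicity 3.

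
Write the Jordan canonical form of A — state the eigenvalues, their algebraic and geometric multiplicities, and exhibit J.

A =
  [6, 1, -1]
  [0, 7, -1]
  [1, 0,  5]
J_3(6)

The characteristic polynomial is
  det(x·I − A) = x^3 - 18*x^2 + 108*x - 216 = (x - 6)^3

Eigenvalues and multiplicities (the geometric multiplicity of λ is n − rank(A − λI), which equals the number of Jordan blocks for λ):
  λ = 6: algebraic multiplicity = 3, geometric multiplicity = 1

Determining the block sizes for each eigenvalue:
  λ = 6: one block (gm = 1), so the single block has size am = 3 → block sizes [3]

Assembling the blocks gives a Jordan form
J =
  [6, 1, 0]
  [0, 6, 1]
  [0, 0, 6]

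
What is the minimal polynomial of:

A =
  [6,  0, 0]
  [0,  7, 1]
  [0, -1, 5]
x^2 - 12*x + 36

The characteristic polynomial is χ_A(x) = (x - 6)^3, so the eigenvalues are known. The minimal polynomial is
  m_A(x) = Π_λ (x − λ)^{k_λ}
where k_λ is the size of the *largest* Jordan block for λ (equivalently, the smallest k with (A − λI)^k v = 0 for every generalised eigenvector v of λ).

  λ = 6: largest Jordan block has size 2, contributing (x − 6)^2

So m_A(x) = (x - 6)^2 = x^2 - 12*x + 36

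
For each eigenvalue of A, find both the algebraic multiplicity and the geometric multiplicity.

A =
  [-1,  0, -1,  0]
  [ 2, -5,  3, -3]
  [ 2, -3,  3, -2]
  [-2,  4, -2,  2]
λ = -1: alg = 1, geom = 1; λ = 0: alg = 3, geom = 1

Step 1 — factor the characteristic polynomial to read off the algebraic multiplicities:
  χ_A(x) = x^3*(x + 1)

Step 2 — compute geometric multiplicities via the rank-nullity identity g(λ) = n − rank(A − λI):
  rank(A − (-1)·I) = 3, so dim ker(A − (-1)·I) = n − 3 = 1
  rank(A − (0)·I) = 3, so dim ker(A − (0)·I) = n − 3 = 1

Summary:
  λ = -1: algebraic multiplicity = 1, geometric multiplicity = 1
  λ = 0: algebraic multiplicity = 3, geometric multiplicity = 1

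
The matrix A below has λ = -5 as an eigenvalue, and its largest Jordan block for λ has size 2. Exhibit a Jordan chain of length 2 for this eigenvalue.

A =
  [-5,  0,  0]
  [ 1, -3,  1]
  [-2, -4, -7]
A Jordan chain for λ = -5 of length 2:
v_1 = (0, 1, -2)ᵀ
v_2 = (1, 0, 0)ᵀ

Let N = A − (-5)·I. We want v_2 with N^2 v_2 = 0 but N^1 v_2 ≠ 0; then v_{j-1} := N · v_j for j = 2, …, 2.

Pick v_2 = (1, 0, 0)ᵀ.
Then v_1 = N · v_2 = (0, 1, -2)ᵀ.

Sanity check: (A − (-5)·I) v_1 = (0, 0, 0)ᵀ = 0. ✓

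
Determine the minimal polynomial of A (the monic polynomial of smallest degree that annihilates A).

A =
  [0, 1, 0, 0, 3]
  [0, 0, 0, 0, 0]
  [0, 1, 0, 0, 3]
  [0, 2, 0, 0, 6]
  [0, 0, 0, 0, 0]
x^2

The characteristic polynomial is χ_A(x) = x^5, so the eigenvalues are known. The minimal polynomial is
  m_A(x) = Π_λ (x − λ)^{k_λ}
where k_λ is the size of the *largest* Jordan block for λ (equivalently, the smallest k with (A − λI)^k v = 0 for every generalised eigenvector v of λ).

  λ = 0: largest Jordan block has size 2, contributing (x − 0)^2

So m_A(x) = x^2 = x^2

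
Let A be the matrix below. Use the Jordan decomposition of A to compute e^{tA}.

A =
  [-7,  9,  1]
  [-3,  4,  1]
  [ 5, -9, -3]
e^{tA} =
  [3*t^2*exp(-2*t)/2 - 5*t*exp(-2*t) + exp(-2*t), 9*t*exp(-2*t), 3*t^2*exp(-2*t)/2 + t*exp(-2*t)]
  [t^2*exp(-2*t) - 3*t*exp(-2*t), 6*t*exp(-2*t) + exp(-2*t), t^2*exp(-2*t) + t*exp(-2*t)]
  [-3*t^2*exp(-2*t)/2 + 5*t*exp(-2*t), -9*t*exp(-2*t), -3*t^2*exp(-2*t)/2 - t*exp(-2*t) + exp(-2*t)]

Strategy: write A = P · J · P⁻¹ where J is a Jordan canonical form, so e^{tA} = P · e^{tJ} · P⁻¹, and e^{tJ} can be computed block-by-block.

A has Jordan form
J =
  [-2,  1,  0]
  [ 0, -2,  1]
  [ 0,  0, -2]
(up to reordering of blocks).

Per-block formulas:
  For a 3×3 Jordan block J_3(-2): exp(t · J_3(-2)) = e^(-2t)·(I + t·N + (t^2/2)·N^2), where N is the 3×3 nilpotent shift.

After assembling e^{tJ} and conjugating by P, we get:

e^{tA} =
  [3*t^2*exp(-2*t)/2 - 5*t*exp(-2*t) + exp(-2*t), 9*t*exp(-2*t), 3*t^2*exp(-2*t)/2 + t*exp(-2*t)]
  [t^2*exp(-2*t) - 3*t*exp(-2*t), 6*t*exp(-2*t) + exp(-2*t), t^2*exp(-2*t) + t*exp(-2*t)]
  [-3*t^2*exp(-2*t)/2 + 5*t*exp(-2*t), -9*t*exp(-2*t), -3*t^2*exp(-2*t)/2 - t*exp(-2*t) + exp(-2*t)]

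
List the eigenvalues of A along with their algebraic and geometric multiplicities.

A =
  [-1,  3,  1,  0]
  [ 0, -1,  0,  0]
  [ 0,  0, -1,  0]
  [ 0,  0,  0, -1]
λ = -1: alg = 4, geom = 3

Step 1 — factor the characteristic polynomial to read off the algebraic multiplicities:
  χ_A(x) = (x + 1)^4

Step 2 — compute geometric multiplicities via the rank-nullity identity g(λ) = n − rank(A − λI):
  rank(A − (-1)·I) = 1, so dim ker(A − (-1)·I) = n − 1 = 3

Summary:
  λ = -1: algebraic multiplicity = 4, geometric multiplicity = 3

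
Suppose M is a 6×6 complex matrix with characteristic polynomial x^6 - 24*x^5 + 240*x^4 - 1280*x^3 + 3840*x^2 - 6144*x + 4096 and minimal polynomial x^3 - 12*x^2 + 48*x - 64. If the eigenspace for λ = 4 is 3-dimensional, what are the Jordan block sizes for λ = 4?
Block sizes for λ = 4: [3, 2, 1]

Step 1 — from the characteristic polynomial, algebraic multiplicity of λ = 4 is 6. From dim ker(M − (4)·I) = 3, there are exactly 3 Jordan blocks for λ = 4.
Step 2 — from the minimal polynomial, the factor (x − 4)^3 tells us the largest block for λ = 4 has size 3.
Step 3 — with total size 6, 3 blocks, and largest block 3, the block sizes (in nonincreasing order) are [3, 2, 1].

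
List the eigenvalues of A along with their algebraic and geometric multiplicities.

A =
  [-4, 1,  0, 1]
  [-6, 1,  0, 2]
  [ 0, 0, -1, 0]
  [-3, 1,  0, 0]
λ = -1: alg = 4, geom = 3

Step 1 — factor the characteristic polynomial to read off the algebraic multiplicities:
  χ_A(x) = (x + 1)^4

Step 2 — compute geometric multiplicities via the rank-nullity identity g(λ) = n − rank(A − λI):
  rank(A − (-1)·I) = 1, so dim ker(A − (-1)·I) = n − 1 = 3

Summary:
  λ = -1: algebraic multiplicity = 4, geometric multiplicity = 3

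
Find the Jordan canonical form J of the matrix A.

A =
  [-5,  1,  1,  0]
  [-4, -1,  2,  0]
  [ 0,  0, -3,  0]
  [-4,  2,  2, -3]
J_2(-3) ⊕ J_1(-3) ⊕ J_1(-3)

The characteristic polynomial is
  det(x·I − A) = x^4 + 12*x^3 + 54*x^2 + 108*x + 81 = (x + 3)^4

Eigenvalues and multiplicities (the geometric multiplicity of λ is n − rank(A − λI), which equals the number of Jordan blocks for λ):
  λ = -3: algebraic multiplicity = 4, geometric multiplicity = 3

Determining the block sizes for each eigenvalue:
  λ = -3: 3 blocks summing to 4 forces exactly one block of size 2 and the rest size 1 → block sizes [2, 1, 1]

Assembling the blocks gives a Jordan form
J =
  [-3,  1,  0,  0]
  [ 0, -3,  0,  0]
  [ 0,  0, -3,  0]
  [ 0,  0,  0, -3]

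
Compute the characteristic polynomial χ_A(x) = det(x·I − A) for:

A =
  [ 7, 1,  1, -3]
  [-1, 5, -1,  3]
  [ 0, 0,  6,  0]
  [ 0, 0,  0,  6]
x^4 - 24*x^3 + 216*x^2 - 864*x + 1296

Expanding det(x·I − A) (e.g. by cofactor expansion or by noting that A is similar to its Jordan form J, which has the same characteristic polynomial as A) gives
  χ_A(x) = x^4 - 24*x^3 + 216*x^2 - 864*x + 1296
which factors as (x - 6)^4. The eigenvalues (with algebraic multiplicities) are λ = 6 with multiplicity 4.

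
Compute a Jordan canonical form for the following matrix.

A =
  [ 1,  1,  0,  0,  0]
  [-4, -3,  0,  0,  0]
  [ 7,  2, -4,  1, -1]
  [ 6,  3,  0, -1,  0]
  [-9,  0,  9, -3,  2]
J_2(-1) ⊕ J_2(-1) ⊕ J_1(-1)

The characteristic polynomial is
  det(x·I − A) = x^5 + 5*x^4 + 10*x^3 + 10*x^2 + 5*x + 1 = (x + 1)^5

Eigenvalues and multiplicities (the geometric multiplicity of λ is n − rank(A − λI), which equals the number of Jordan blocks for λ):
  λ = -1: algebraic multiplicity = 5, geometric multiplicity = 3

Determining the block sizes for each eigenvalue:
  λ = -1: with am = 5 and gm = 3, the partition is not yet determined (e.g. several partitions of 5 into 3 parts exist). Let N = A − (-1)·I. Computing rank(N^1) = 2, rank(N^2) = 0; the number of blocks of size ≥ j is rank(N^{j−1}) − rank(N^j), giving [3, 2]. So we have 2 block(s) of size 2, 1 block(s) of size 1 → block sizes [2, 2, 1]

Assembling the blocks gives a Jordan form
J =
  [-1,  1,  0,  0,  0]
  [ 0, -1,  0,  0,  0]
  [ 0,  0, -1,  1,  0]
  [ 0,  0,  0, -1,  0]
  [ 0,  0,  0,  0, -1]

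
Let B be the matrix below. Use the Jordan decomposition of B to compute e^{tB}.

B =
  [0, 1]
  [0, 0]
e^{tB} =
  [1, t]
  [0, 1]

Strategy: write B = P · J · P⁻¹ where J is a Jordan canonical form, so e^{tB} = P · e^{tJ} · P⁻¹, and e^{tJ} can be computed block-by-block.

B has Jordan form
J =
  [0, 1]
  [0, 0]
(up to reordering of blocks).

Per-block formulas:
  For a 2×2 Jordan block J_2(0): exp(t · J_2(0)) = e^(0t)·(I + t·N), where N is the 2×2 nilpotent shift.

After assembling e^{tJ} and conjugating by P, we get:

e^{tB} =
  [1, t]
  [0, 1]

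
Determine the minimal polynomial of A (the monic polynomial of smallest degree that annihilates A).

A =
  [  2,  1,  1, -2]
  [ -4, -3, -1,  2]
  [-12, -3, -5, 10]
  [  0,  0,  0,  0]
x^3 + 4*x^2 + 4*x

The characteristic polynomial is χ_A(x) = x*(x + 2)^3, so the eigenvalues are known. The minimal polynomial is
  m_A(x) = Π_λ (x − λ)^{k_λ}
where k_λ is the size of the *largest* Jordan block for λ (equivalently, the smallest k with (A − λI)^k v = 0 for every generalised eigenvector v of λ).

  λ = -2: largest Jordan block has size 2, contributing (x + 2)^2
  λ = 0: largest Jordan block has size 1, contributing (x − 0)

So m_A(x) = x*(x + 2)^2 = x^3 + 4*x^2 + 4*x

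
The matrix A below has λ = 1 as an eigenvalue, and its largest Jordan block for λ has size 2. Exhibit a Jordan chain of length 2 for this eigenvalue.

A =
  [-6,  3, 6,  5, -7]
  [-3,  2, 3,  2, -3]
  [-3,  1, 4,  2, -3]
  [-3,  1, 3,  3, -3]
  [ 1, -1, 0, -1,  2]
A Jordan chain for λ = 1 of length 2:
v_1 = (-7, -3, -3, -3, 1)ᵀ
v_2 = (1, 0, 0, 0, 0)ᵀ

Let N = A − (1)·I. We want v_2 with N^2 v_2 = 0 but N^1 v_2 ≠ 0; then v_{j-1} := N · v_j for j = 2, …, 2.

Pick v_2 = (1, 0, 0, 0, 0)ᵀ.
Then v_1 = N · v_2 = (-7, -3, -3, -3, 1)ᵀ.

Sanity check: (A − (1)·I) v_1 = (0, 0, 0, 0, 0)ᵀ = 0. ✓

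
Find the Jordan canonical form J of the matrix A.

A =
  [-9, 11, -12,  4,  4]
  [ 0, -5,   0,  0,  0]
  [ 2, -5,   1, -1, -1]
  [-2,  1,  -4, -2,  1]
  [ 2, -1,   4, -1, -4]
J_2(-5) ⊕ J_2(-3) ⊕ J_1(-3)

The characteristic polynomial is
  det(x·I − A) = x^5 + 19*x^4 + 142*x^3 + 522*x^2 + 945*x + 675 = (x + 3)^3*(x + 5)^2

Eigenvalues and multiplicities (the geometric multiplicity of λ is n − rank(A − λI), which equals the number of Jordan blocks for λ):
  λ = -5: algebraic multiplicity = 2, geometric multiplicity = 1
  λ = -3: algebraic multiplicity = 3, geometric multiplicity = 2

Determining the block sizes for each eigenvalue:
  λ = -5: one block (gm = 1), so the single block has size am = 2 → block sizes [2]
  λ = -3: 2 blocks summing to 3 forces exactly one block of size 2 and the rest size 1 → block sizes [2, 1]

Assembling the blocks gives a Jordan form
J =
  [-5,  1,  0,  0,  0]
  [ 0, -5,  0,  0,  0]
  [ 0,  0, -3,  1,  0]
  [ 0,  0,  0, -3,  0]
  [ 0,  0,  0,  0, -3]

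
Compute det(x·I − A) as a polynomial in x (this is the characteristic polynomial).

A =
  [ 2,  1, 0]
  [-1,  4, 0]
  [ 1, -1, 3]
x^3 - 9*x^2 + 27*x - 27

Expanding det(x·I − A) (e.g. by cofactor expansion or by noting that A is similar to its Jordan form J, which has the same characteristic polynomial as A) gives
  χ_A(x) = x^3 - 9*x^2 + 27*x - 27
which factors as (x - 3)^3. The eigenvalues (with algebraic multiplicities) are λ = 3 with multiplicity 3.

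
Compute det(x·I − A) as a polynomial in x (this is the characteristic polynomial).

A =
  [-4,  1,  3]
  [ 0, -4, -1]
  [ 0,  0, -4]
x^3 + 12*x^2 + 48*x + 64

Expanding det(x·I − A) (e.g. by cofactor expansion or by noting that A is similar to its Jordan form J, which has the same characteristic polynomial as A) gives
  χ_A(x) = x^3 + 12*x^2 + 48*x + 64
which factors as (x + 4)^3. The eigenvalues (with algebraic multiplicities) are λ = -4 with multiplicity 3.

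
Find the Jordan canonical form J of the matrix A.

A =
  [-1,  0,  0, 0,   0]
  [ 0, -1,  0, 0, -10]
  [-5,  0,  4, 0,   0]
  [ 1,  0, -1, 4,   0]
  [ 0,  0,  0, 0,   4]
J_1(-1) ⊕ J_1(-1) ⊕ J_2(4) ⊕ J_1(4)

The characteristic polynomial is
  det(x·I − A) = x^5 - 10*x^4 + 25*x^3 + 20*x^2 - 80*x - 64 = (x - 4)^3*(x + 1)^2

Eigenvalues and multiplicities (the geometric multiplicity of λ is n − rank(A − λI), which equals the number of Jordan blocks for λ):
  λ = -1: algebraic multiplicity = 2, geometric multiplicity = 2
  λ = 4: algebraic multiplicity = 3, geometric multiplicity = 2

Determining the block sizes for each eigenvalue:
  λ = -1: gm = am = 2, so every block has size 1 → block sizes [1, 1]
  λ = 4: 2 blocks summing to 3 forces exactly one block of size 2 and the rest size 1 → block sizes [2, 1]

Assembling the blocks gives a Jordan form
J =
  [-1,  0, 0, 0, 0]
  [ 0, -1, 0, 0, 0]
  [ 0,  0, 4, 1, 0]
  [ 0,  0, 0, 4, 0]
  [ 0,  0, 0, 0, 4]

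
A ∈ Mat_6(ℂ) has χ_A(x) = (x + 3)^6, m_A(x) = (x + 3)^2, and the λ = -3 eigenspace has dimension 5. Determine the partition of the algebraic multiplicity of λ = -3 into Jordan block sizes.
Block sizes for λ = -3: [2, 1, 1, 1, 1]

Step 1 — from the characteristic polynomial, algebraic multiplicity of λ = -3 is 6. From dim ker(A − (-3)·I) = 5, there are exactly 5 Jordan blocks for λ = -3.
Step 2 — from the minimal polynomial, the factor (x + 3)^2 tells us the largest block for λ = -3 has size 2.
Step 3 — with total size 6, 5 blocks, and largest block 2, the block sizes (in nonincreasing order) are [2, 1, 1, 1, 1].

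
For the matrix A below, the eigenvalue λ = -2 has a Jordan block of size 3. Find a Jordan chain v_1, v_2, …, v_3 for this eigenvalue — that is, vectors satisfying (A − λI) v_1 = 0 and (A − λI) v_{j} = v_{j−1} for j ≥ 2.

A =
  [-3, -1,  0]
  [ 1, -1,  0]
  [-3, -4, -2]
A Jordan chain for λ = -2 of length 3:
v_1 = (0, 0, -1)ᵀ
v_2 = (-1, 1, -3)ᵀ
v_3 = (1, 0, 0)ᵀ

Let N = A − (-2)·I. We want v_3 with N^3 v_3 = 0 but N^2 v_3 ≠ 0; then v_{j-1} := N · v_j for j = 3, …, 2.

Pick v_3 = (1, 0, 0)ᵀ.
Then v_2 = N · v_3 = (-1, 1, -3)ᵀ.
Then v_1 = N · v_2 = (0, 0, -1)ᵀ.

Sanity check: (A − (-2)·I) v_1 = (0, 0, 0)ᵀ = 0. ✓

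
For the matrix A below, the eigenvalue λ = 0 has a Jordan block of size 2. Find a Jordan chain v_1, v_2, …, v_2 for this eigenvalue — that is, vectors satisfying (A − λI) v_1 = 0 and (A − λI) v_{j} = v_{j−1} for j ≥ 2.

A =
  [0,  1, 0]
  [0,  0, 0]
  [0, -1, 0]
A Jordan chain for λ = 0 of length 2:
v_1 = (1, 0, -1)ᵀ
v_2 = (0, 1, 0)ᵀ

Let N = A − (0)·I. We want v_2 with N^2 v_2 = 0 but N^1 v_2 ≠ 0; then v_{j-1} := N · v_j for j = 2, …, 2.

Pick v_2 = (0, 1, 0)ᵀ.
Then v_1 = N · v_2 = (1, 0, -1)ᵀ.

Sanity check: (A − (0)·I) v_1 = (0, 0, 0)ᵀ = 0. ✓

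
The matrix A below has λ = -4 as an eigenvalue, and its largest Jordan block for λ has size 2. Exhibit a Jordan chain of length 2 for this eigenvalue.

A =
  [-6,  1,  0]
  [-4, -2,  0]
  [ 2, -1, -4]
A Jordan chain for λ = -4 of length 2:
v_1 = (-2, -4, 2)ᵀ
v_2 = (1, 0, 0)ᵀ

Let N = A − (-4)·I. We want v_2 with N^2 v_2 = 0 but N^1 v_2 ≠ 0; then v_{j-1} := N · v_j for j = 2, …, 2.

Pick v_2 = (1, 0, 0)ᵀ.
Then v_1 = N · v_2 = (-2, -4, 2)ᵀ.

Sanity check: (A − (-4)·I) v_1 = (0, 0, 0)ᵀ = 0. ✓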